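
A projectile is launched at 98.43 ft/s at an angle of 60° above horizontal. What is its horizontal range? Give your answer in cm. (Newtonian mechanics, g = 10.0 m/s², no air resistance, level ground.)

v₀ = 98.43 ft/s × 0.3048 = 30.0015 m/s
R = v₀² × sin(2θ) / g = 30.0015² × sin(2 × 60°) / 10.0 = 900.09 × 0.866025 / 10.0 = 77.95 m
R = 77.95 m / 0.01 = 7795 cm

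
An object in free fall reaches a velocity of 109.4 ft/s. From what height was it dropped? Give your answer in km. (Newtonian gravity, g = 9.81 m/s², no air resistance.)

v = 109.4 ft/s × 0.3048 = 33.3451 m/s
h = v² / (2g) = 33.3451² / (2 × 9.81) = 56.6715 m
h = 56.6715 m / 1000.0 = 0.05667 km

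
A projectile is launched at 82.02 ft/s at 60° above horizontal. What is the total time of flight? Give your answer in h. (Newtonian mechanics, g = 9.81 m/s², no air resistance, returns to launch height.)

v₀ = 82.02 ft/s × 0.3048 = 24.9997 m/s
T = 2 × v₀ × sin(θ) / g = 2 × 24.9997 × sin(60°) / 9.81 = 2 × 24.9997 × 0.866025 / 9.81 = 4.41394 s
T = 4.41394 s / 3600.0 = 0.001226 h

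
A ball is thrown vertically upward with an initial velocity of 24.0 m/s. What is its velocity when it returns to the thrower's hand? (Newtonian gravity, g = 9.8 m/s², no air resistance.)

By conservation of energy (no air resistance), the ball returns to the throw height with the same speed as launch, but directed downward.
|v_ground| = v₀ = 24.0 m/s
v_ground = 24.0 m/s (downward)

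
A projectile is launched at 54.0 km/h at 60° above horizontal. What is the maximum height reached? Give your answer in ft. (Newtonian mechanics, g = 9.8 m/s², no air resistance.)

v₀ = 54.0 km/h × 0.2777777777777778 = 15.0 m/s
H = v₀² × sin²(θ) / (2g) = 15.0² × sin(60°)² / (2 × 9.8) = 225.0 × 0.75 / 19.6 = 8.60969 m
H = 8.60969 m / 0.3048 = 28.25 ft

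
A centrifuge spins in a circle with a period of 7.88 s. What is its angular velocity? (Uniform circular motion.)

ω = 2π/T = 2π/7.88 = 0.7974 rad/s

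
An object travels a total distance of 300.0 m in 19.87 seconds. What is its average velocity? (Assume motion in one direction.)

v_avg = Δd / Δt = 300.0 / 19.87 = 15.1 m/s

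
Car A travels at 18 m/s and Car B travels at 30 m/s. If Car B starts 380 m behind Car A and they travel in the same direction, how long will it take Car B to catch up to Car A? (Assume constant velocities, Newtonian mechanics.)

Relative speed: v_rel = 30 - 18 = 12 m/s
Time to catch: t = d₀/v_rel = 380/12 = 31.67 s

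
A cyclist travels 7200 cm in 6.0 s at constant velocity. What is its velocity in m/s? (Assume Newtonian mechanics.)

d = 7200 cm × 0.01 = 72.0 m
v = d / t = 72.0 / 6.0 = 12.0 m/s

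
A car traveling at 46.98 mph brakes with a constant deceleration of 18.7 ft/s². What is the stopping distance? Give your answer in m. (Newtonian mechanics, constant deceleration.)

v₀ = 46.98 mph × 0.44704 = 21.0019 m/s
a = 18.7 ft/s² × 0.3048 = 5.69976 m/s²
d = v₀² / (2a) = 21.0019² / (2 × 5.69976) = 441.08 / 11.3995 = 38.69 m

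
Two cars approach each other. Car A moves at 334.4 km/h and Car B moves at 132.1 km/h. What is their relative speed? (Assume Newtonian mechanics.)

v_rel = v_A + v_B = 334.4 + 132.1 = 466.5 km/h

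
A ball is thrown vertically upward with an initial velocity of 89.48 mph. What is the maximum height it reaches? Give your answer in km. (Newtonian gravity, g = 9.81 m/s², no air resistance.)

v₀ = 89.48 mph × 0.44704 = 40.0011 m/s
h_max = v₀² / (2g) = 40.0011² / (2 × 9.81) = 1600.09 / 19.62 = 81.554 m
h_max = 81.554 m / 1000.0 = 0.08155 km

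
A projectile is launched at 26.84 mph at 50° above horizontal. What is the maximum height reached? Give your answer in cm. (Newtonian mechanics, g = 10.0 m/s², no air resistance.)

v₀ = 26.84 mph × 0.44704 = 11.9986 m/s
H = v₀² × sin²(θ) / (2g) = 11.9986² × sin(50°)² / (2 × 10.0) = 143.966 × 0.586824 / 20.0 = 4.22414 m
H = 4.22414 m / 0.01 = 422.4 cm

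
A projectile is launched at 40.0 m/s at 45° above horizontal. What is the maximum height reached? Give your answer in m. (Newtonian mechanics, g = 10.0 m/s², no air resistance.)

H = v₀² × sin²(θ) / (2g) = 40.0² × sin(45°)² / (2 × 10.0) = 1600.0 × 0.5 / 20.0 = 40.0 m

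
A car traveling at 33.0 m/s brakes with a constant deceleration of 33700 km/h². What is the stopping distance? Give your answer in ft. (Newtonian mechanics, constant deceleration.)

a = 33700 km/h² × 7.716049382716049e-05 = 2.60031 m/s²
d = v₀² / (2a) = 33.0² / (2 × 2.60031) = 1089.0 / 5.20062 = 209.398 m
d = 209.398 m / 0.3048 = 687.0 ft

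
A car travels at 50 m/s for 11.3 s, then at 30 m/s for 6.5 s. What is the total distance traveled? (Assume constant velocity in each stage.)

d₁ = v₁t₁ = 50 × 11.3 = 565.0 m
d₂ = v₂t₂ = 30 × 6.5 = 195.0 m
d_total = 565.0 + 195.0 = 760.0 m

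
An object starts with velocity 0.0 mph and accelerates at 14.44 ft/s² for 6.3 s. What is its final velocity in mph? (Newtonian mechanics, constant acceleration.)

v₀ = 0.0 mph × 0.44704 = 0.0 m/s
a = 14.44 ft/s² × 0.3048 = 4.40131 m/s²
v = v₀ + a × t = 0.0 + 4.40131 × 6.3 = 27.7283 m/s
v = 27.7283 m/s / 0.44704 = 62.03 mph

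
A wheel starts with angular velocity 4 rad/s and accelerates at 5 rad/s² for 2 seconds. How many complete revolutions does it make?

θ = ω₀t + ½αt² = 4×2 + ½×5×2² = 18.0 rad
Total revolutions = θ/(2π) = 18.0/(2π) = 2.86
Complete revolutions = ⌊2.86⌋ = 2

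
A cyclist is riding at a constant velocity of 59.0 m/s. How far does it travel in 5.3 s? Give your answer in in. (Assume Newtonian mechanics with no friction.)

d = v × t = 59.0 × 5.3 = 312.7 m
d = 312.7 m / 0.0254 = 12310 in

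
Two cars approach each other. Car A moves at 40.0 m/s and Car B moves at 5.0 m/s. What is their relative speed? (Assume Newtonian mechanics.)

v_rel = v_A + v_B = 40.0 + 5.0 = 45.0 m/s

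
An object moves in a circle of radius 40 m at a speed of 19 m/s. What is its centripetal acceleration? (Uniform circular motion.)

a_c = v²/r = 19²/40 = 361/40 = 9.03 m/s²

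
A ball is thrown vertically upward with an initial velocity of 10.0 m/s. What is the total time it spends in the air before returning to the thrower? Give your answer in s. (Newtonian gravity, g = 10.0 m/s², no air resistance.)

t_total = 2 × v₀ / g = 2 × 10.0 / 10.0 = 2.0 s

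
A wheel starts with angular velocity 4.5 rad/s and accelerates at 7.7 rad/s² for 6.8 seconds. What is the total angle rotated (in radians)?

θ = ω₀t + ½αt² = 4.5×6.8 + ½×7.7×6.8² = 208.62 rad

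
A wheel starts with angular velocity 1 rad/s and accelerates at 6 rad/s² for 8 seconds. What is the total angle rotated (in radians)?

θ = ω₀t + ½αt² = 1×8 + ½×6×8² = 200.0 rad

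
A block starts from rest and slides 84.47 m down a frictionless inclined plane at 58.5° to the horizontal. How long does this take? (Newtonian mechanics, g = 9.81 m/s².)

a = g sin(θ) = 9.81 × sin(58.5°) = 8.3644 m/s²
t = √(2d/a) = √(2 × 84.47 / 8.3644) = 4.49 s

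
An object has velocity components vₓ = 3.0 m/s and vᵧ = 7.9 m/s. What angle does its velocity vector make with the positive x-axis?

θ = arctan(vᵧ/vₓ) = arctan(7.9/3.0) = 69.21°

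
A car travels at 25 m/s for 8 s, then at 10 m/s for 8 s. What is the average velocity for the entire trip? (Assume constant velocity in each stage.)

d₁ = v₁t₁ = 25 × 8 = 200 m
d₂ = v₂t₂ = 10 × 8 = 80 m
d_total = 280 m, t_total = 16 s
v_avg = d_total/t_total = 280/16 = 17.5 m/s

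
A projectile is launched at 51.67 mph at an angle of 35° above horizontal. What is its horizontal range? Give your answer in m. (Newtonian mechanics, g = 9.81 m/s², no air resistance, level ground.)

v₀ = 51.67 mph × 0.44704 = 23.0986 m/s
R = v₀² × sin(2θ) / g = 23.0986² × sin(2 × 35°) / 9.81 = 533.545 × 0.939693 / 9.81 = 51.11 m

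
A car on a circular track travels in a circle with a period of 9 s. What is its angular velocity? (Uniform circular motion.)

ω = 2π/T = 2π/9 = 0.6981 rad/s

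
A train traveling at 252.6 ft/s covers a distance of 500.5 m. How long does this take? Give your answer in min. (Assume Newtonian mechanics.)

v = 252.6 ft/s × 0.3048 = 76.9925 m/s
t = d / v = 500.5 / 76.9925 = 6.50063 s
t = 6.50063 s / 60.0 = 0.1083 min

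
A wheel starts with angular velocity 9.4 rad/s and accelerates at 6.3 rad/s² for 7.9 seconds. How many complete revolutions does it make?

θ = ω₀t + ½αt² = 9.4×7.9 + ½×6.3×7.9² = 270.8515 rad
Total revolutions = θ/(2π) = 270.8515/(2π) = 43.11
Complete revolutions = ⌊43.11⌋ = 43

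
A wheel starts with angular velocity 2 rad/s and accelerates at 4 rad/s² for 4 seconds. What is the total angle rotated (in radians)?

θ = ω₀t + ½αt² = 2×4 + ½×4×4² = 40.0 rad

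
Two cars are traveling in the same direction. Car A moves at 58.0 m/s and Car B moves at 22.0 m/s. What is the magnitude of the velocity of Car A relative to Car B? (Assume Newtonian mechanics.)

v_rel = |v_A - v_B| = |58.0 - 22.0| = 36.0 m/s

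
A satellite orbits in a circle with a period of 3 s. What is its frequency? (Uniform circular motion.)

f = 1/T = 1/3 = 0.3333 Hz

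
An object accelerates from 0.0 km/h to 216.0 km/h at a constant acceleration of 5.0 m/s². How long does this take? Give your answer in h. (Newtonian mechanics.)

v₀ = 0.0 km/h × 0.2777777777777778 = 0.0 m/s
v = 216.0 km/h × 0.2777777777777778 = 60.0 m/s
t = (v - v₀) / a = (60.0 - 0.0) / 5.0 = 12.0 s
t = 12.0 s / 3600.0 = 0.003333 h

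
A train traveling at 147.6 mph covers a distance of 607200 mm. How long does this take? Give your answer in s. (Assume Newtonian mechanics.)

d = 607200 mm × 0.001 = 607.2 m
v = 147.6 mph × 0.44704 = 65.9831 m/s
t = d / v = 607.2 / 65.9831 = 9.202 s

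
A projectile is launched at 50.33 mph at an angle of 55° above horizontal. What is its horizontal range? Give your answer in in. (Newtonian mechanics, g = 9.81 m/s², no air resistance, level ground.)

v₀ = 50.33 mph × 0.44704 = 22.4995 m/s
R = v₀² × sin(2θ) / g = 22.4995² × sin(2 × 55°) / 9.81 = 506.228 × 0.939693 / 9.81 = 48.4912 m
R = 48.4912 m / 0.0254 = 1909 in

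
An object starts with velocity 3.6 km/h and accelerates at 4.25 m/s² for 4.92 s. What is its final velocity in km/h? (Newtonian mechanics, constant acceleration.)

v₀ = 3.6 km/h × 0.2777777777777778 = 1.0 m/s
v = v₀ + a × t = 1.0 + 4.25 × 4.92 = 21.91 m/s
v = 21.91 m/s / 0.2777777777777778 = 78.88 km/h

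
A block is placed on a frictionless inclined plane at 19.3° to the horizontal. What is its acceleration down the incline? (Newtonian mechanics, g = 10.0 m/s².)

a = g sin(θ) = 10.0 × sin(19.3°) = 10.0 × 0.3305 = 3.31 m/s²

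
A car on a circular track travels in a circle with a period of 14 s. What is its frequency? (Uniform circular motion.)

f = 1/T = 1/14 = 0.0714 Hz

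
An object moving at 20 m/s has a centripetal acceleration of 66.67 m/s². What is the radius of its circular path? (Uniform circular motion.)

r = v²/a_c = 20²/66.67 = 6.0 m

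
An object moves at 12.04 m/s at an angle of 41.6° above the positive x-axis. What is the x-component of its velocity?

vₓ = v cos(θ) = 12.04 × cos(41.6°) = 9.0 m/s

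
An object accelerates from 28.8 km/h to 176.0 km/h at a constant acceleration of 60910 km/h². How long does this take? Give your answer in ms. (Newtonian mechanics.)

v₀ = 28.8 km/h × 0.2777777777777778 = 8.0 m/s
v = 176.0 km/h × 0.2777777777777778 = 48.8889 m/s
a = 60910 km/h² × 7.716049382716049e-05 = 4.69985 m/s²
t = (v - v₀) / a = (48.8889 - 8.0) / 4.69985 = 8.70004 s
t = 8.70004 s / 0.001 = 8700 ms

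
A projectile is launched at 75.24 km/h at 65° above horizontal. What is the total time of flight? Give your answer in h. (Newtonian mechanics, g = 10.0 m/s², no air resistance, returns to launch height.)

v₀ = 75.24 km/h × 0.2777777777777778 = 20.9 m/s
T = 2 × v₀ × sin(θ) / g = 2 × 20.9 × sin(65°) / 10.0 = 2 × 20.9 × 0.906308 / 10.0 = 3.78837 s
T = 3.78837 s / 3600.0 = 0.001052 h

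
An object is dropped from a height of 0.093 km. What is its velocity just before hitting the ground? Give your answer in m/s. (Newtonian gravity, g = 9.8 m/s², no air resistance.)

h = 0.093 km × 1000.0 = 93.0 m
v = √(2gh) = √(2 × 9.8 × 93.0) = 42.69 m/s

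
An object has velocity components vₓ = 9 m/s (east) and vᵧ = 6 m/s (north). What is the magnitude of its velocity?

|v| = √(vₓ² + vᵧ²) = √(9² + 6²) = √(117) = 10.82 m/s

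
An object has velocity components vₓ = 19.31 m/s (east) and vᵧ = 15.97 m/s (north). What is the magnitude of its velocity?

|v| = √(vₓ² + vᵧ²) = √(19.31² + 15.97²) = √(627.917) = 25.06 m/s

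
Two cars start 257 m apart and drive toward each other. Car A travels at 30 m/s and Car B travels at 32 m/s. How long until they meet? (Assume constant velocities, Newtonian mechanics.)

Combined speed: v_combined = 30 + 32 = 62 m/s
Time to meet: t = d/v_combined = 257/62 = 4.15 s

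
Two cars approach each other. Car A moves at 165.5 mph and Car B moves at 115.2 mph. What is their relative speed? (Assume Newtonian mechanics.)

v_rel = v_A + v_B = 165.5 + 115.2 = 280.7 mph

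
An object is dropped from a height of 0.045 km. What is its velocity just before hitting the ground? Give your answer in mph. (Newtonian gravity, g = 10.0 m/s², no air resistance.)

h = 0.045 km × 1000.0 = 45.0 m
v = √(2gh) = √(2 × 10.0 × 45.0) = 30.0 m/s
v = 30.0 m/s / 0.44704 = 67.11 mph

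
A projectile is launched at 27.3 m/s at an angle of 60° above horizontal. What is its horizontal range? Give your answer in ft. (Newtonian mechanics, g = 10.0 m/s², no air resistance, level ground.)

R = v₀² × sin(2θ) / g = 27.3² × sin(2 × 60°) / 10.0 = 745.29 × 0.866025 / 10.0 = 64.544 m
R = 64.544 m / 0.3048 = 211.8 ft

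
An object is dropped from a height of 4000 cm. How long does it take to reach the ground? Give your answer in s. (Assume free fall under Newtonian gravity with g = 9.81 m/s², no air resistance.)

h = 4000 cm × 0.01 = 40.0 m
t = √(2h/g) = √(2 × 40.0 / 9.81) = 2.856 s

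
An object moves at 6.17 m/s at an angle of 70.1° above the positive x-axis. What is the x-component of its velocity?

vₓ = v cos(θ) = 6.17 × cos(70.1°) = 2.1 m/s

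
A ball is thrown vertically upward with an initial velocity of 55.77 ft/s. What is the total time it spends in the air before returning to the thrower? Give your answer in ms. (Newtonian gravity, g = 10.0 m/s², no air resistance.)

v₀ = 55.77 ft/s × 0.3048 = 16.9987 m/s
t_total = 2 × v₀ / g = 2 × 16.9987 / 10.0 = 3.39974 s
t_total = 3.39974 s / 0.001 = 3400 ms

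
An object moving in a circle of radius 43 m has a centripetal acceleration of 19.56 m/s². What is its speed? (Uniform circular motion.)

v = √(a_c × r) = √(19.56 × 43) = 29.0 m/s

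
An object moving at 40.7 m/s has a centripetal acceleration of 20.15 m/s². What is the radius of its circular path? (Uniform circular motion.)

r = v²/a_c = 40.7²/20.15 = 82.21 m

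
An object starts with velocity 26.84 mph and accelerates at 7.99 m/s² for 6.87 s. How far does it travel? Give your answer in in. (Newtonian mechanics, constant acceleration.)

v₀ = 26.84 mph × 0.44704 = 11.9986 m/s
d = v₀ × t + ½ × a × t² = 11.9986 × 6.87 + 0.5 × 7.99 × 6.87² = 270.982 m
d = 270.982 m / 0.0254 = 10670 in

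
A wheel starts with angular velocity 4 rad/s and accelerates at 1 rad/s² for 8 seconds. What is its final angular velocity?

ω = ω₀ + αt = 4 + 1 × 8 = 12 rad/s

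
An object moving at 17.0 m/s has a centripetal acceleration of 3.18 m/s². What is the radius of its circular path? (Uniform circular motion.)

r = v²/a_c = 17.0²/3.18 = 90.88 m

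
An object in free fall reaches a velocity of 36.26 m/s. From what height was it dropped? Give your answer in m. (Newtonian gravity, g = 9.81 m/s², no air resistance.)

h = v² / (2g) = 36.26² / (2 × 9.81) = 67.01 m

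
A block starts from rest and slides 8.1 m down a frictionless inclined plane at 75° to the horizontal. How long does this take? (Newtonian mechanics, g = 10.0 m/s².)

a = g sin(θ) = 10.0 × sin(75°) = 9.6593 m/s²
t = √(2d/a) = √(2 × 8.1 / 9.6593) = 1.3 s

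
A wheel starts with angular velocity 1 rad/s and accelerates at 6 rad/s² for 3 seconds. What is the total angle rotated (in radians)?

θ = ω₀t + ½αt² = 1×3 + ½×6×3² = 30.0 rad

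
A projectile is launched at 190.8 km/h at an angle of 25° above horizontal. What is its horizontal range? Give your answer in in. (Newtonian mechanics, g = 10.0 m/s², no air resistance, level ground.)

v₀ = 190.8 km/h × 0.2777777777777778 = 53.0 m/s
R = v₀² × sin(2θ) / g = 53.0² × sin(2 × 25°) / 10.0 = 2809.0 × 0.766044 / 10.0 = 215.182 m
R = 215.182 m / 0.0254 = 8472 in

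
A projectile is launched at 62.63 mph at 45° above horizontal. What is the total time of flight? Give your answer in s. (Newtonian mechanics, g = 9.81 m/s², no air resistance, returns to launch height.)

v₀ = 62.63 mph × 0.44704 = 27.9981 m/s
T = 2 × v₀ × sin(θ) / g = 2 × 27.9981 × sin(45°) / 9.81 = 2 × 27.9981 × 0.707107 / 9.81 = 4.036 s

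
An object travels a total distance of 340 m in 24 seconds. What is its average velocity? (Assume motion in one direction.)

v_avg = Δd / Δt = 340 / 24 = 14.17 m/s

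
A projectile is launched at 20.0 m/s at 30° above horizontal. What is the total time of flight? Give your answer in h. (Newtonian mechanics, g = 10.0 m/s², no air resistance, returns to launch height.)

T = 2 × v₀ × sin(θ) / g = 2 × 20.0 × sin(30°) / 10.0 = 2 × 20.0 × 0.5 / 10.0 = 2.0 s
T = 2.0 s / 3600.0 = 0.0005556 h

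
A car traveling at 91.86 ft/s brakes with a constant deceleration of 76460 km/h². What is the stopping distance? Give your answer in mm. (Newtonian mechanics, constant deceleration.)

v₀ = 91.86 ft/s × 0.3048 = 27.9989 m/s
a = 76460 km/h² × 7.716049382716049e-05 = 5.89969 m/s²
d = v₀² / (2a) = 27.9989² / (2 × 5.89969) = 783.938 / 11.7994 = 66.4388 m
d = 66.4388 m / 0.001 = 66440 mm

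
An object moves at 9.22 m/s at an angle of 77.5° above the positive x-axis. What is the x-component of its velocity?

vₓ = v cos(θ) = 9.22 × cos(77.5°) = 2.0 m/s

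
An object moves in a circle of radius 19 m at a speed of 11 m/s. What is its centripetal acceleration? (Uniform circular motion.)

a_c = v²/r = 11²/19 = 121/19 = 6.37 m/s²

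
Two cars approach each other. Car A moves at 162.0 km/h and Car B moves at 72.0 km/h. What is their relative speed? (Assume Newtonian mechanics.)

v_rel = v_A + v_B = 162.0 + 72.0 = 234.0 km/h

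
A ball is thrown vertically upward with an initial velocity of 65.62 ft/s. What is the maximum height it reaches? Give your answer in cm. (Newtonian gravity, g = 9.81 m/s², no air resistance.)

v₀ = 65.62 ft/s × 0.3048 = 20.001 m/s
h_max = v₀² / (2g) = 20.001² / (2 × 9.81) = 400.04 / 19.62 = 20.3894 m
h_max = 20.3894 m / 0.01 = 2039 cm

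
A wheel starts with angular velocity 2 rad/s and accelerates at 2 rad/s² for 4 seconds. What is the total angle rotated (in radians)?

θ = ω₀t + ½αt² = 2×4 + ½×2×4² = 24.0 rad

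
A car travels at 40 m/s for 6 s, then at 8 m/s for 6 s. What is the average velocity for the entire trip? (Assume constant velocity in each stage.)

d₁ = v₁t₁ = 40 × 6 = 240 m
d₂ = v₂t₂ = 8 × 6 = 48 m
d_total = 288 m, t_total = 12 s
v_avg = d_total/t_total = 288/12 = 24.0 m/s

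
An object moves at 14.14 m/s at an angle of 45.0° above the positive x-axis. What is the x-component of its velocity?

vₓ = v cos(θ) = 14.14 × cos(45.0°) = 10.0 m/s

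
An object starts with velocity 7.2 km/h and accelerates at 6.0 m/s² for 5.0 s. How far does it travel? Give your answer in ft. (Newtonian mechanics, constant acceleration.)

v₀ = 7.2 km/h × 0.2777777777777778 = 2.0 m/s
d = v₀ × t + ½ × a × t² = 2.0 × 5.0 + 0.5 × 6.0 × 5.0² = 85.0 m
d = 85.0 m / 0.3048 = 278.9 ft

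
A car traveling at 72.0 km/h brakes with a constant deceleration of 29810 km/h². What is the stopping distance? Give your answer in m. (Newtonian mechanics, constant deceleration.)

v₀ = 72.0 km/h × 0.2777777777777778 = 20.0 m/s
a = 29810 km/h² × 7.716049382716049e-05 = 2.30015 m/s²
d = v₀² / (2a) = 20.0² / (2 × 2.30015) = 400.0 / 4.6003 = 86.95 m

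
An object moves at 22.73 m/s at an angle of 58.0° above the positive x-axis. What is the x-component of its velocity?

vₓ = v cos(θ) = 22.73 × cos(58.0°) = 12.05 m/s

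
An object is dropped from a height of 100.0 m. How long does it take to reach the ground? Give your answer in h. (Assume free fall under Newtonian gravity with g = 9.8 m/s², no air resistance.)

t = √(2h/g) = √(2 × 100.0 / 9.8) = 4.51754 s
t = 4.51754 s / 3600.0 = 0.001255 h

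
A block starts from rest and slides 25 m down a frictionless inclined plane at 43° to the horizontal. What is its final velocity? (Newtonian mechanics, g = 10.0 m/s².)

a = g sin(θ) = 10.0 × sin(43°) = 6.82 m/s²
v = √(2ad) = √(2 × 6.82 × 25) = 18.47 m/s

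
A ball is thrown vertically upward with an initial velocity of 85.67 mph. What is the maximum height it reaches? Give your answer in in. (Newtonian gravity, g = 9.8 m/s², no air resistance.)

v₀ = 85.67 mph × 0.44704 = 38.2979 m/s
h_max = v₀² / (2g) = 38.2979² / (2 × 9.8) = 1466.73 / 19.6 = 74.8332 m
h_max = 74.8332 m / 0.0254 = 2946 in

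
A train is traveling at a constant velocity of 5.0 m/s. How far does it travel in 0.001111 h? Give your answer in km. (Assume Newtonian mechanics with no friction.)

t = 0.001111 h × 3600.0 = 3.9996 s
d = v × t = 5.0 × 3.9996 = 19.998 m
d = 19.998 m / 1000.0 = 0.02 km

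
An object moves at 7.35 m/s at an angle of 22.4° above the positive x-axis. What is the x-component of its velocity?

vₓ = v cos(θ) = 7.35 × cos(22.4°) = 6.8 m/s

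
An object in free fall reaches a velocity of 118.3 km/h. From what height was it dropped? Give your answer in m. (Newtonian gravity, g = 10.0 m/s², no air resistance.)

v = 118.3 km/h × 0.2777777777777778 = 32.8611 m/s
h = v² / (2g) = 32.8611² / (2 × 10.0) = 53.99 m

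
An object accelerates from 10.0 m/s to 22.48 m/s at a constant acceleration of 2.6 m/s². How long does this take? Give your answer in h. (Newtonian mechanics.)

t = (v - v₀) / a = (22.48 - 10.0) / 2.6 = 4.8 s
t = 4.8 s / 3600.0 = 0.001333 h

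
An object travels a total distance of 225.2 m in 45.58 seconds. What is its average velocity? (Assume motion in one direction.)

v_avg = Δd / Δt = 225.2 / 45.58 = 4.94 m/s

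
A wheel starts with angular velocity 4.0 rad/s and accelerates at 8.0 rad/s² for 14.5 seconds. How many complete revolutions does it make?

θ = ω₀t + ½αt² = 4.0×14.5 + ½×8.0×14.5² = 899.0 rad
Total revolutions = θ/(2π) = 899.0/(2π) = 143.08
Complete revolutions = ⌊143.08⌋ = 143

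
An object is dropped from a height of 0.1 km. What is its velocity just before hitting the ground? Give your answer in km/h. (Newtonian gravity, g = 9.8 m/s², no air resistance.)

h = 0.1 km × 1000.0 = 100.0 m
v = √(2gh) = √(2 × 9.8 × 100.0) = 44.2719 m/s
v = 44.2719 m/s / 0.2777777777777778 = 159.4 km/h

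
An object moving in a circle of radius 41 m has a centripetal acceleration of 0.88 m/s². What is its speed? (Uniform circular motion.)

v = √(a_c × r) = √(0.88 × 41) = 6.01 m/s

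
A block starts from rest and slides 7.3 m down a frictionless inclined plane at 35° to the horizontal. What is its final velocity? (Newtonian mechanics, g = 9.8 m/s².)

a = g sin(θ) = 9.8 × sin(35°) = 5.621 m/s²
v = √(2ad) = √(2 × 5.621 × 7.3) = 9.06 m/s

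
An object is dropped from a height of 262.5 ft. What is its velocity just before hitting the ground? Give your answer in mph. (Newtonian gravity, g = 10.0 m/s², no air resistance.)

h = 262.5 ft × 0.3048 = 80.01 m
v = √(2gh) = √(2 × 10.0 × 80.01) = 40.0025 m/s
v = 40.0025 m/s / 0.44704 = 89.48 mph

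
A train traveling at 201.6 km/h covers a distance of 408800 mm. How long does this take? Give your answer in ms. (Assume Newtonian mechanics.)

d = 408800 mm × 0.001 = 408.8 m
v = 201.6 km/h × 0.2777777777777778 = 56.0 m/s
t = d / v = 408.8 / 56.0 = 7.3 s
t = 7.3 s / 0.001 = 7300 ms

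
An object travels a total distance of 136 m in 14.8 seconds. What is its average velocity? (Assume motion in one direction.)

v_avg = Δd / Δt = 136 / 14.8 = 9.19 m/s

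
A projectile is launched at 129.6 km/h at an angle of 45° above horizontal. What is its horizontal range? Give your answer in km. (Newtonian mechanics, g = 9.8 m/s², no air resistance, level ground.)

v₀ = 129.6 km/h × 0.2777777777777778 = 36.0 m/s
R = v₀² × sin(2θ) / g = 36.0² × sin(2 × 45°) / 9.8 = 1296.0 × 1.0 / 9.8 = 132.245 m
R = 132.245 m / 1000.0 = 0.1322 km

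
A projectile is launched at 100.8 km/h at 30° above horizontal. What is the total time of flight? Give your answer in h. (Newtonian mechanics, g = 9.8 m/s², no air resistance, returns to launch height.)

v₀ = 100.8 km/h × 0.2777777777777778 = 28.0 m/s
T = 2 × v₀ × sin(θ) / g = 2 × 28.0 × sin(30°) / 9.8 = 2 × 28.0 × 0.5 / 9.8 = 2.857143 s
T = 2.857143 s / 3600.0 = 0.0007937 h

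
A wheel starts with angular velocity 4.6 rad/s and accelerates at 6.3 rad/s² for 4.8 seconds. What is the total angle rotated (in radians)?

θ = ω₀t + ½αt² = 4.6×4.8 + ½×6.3×4.8² = 94.66 rad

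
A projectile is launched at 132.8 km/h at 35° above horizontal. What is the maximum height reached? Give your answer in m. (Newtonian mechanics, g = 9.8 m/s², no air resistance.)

v₀ = 132.8 km/h × 0.2777777777777778 = 36.8889 m/s
H = v₀² × sin²(θ) / (2g) = 36.8889² × sin(35°)² / (2 × 9.8) = 1360.79 × 0.32899 / 19.6 = 22.84 m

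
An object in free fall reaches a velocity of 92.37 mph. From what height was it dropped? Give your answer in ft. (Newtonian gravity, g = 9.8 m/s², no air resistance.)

v = 92.37 mph × 0.44704 = 41.2931 m/s
h = v² / (2g) = 41.2931² / (2 × 9.8) = 86.9959 m
h = 86.9959 m / 0.3048 = 285.4 ft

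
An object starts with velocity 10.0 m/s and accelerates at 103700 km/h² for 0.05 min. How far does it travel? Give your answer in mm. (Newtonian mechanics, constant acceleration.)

a = 103700 km/h² × 7.716049382716049e-05 = 8.00154 m/s²
t = 0.05 min × 60.0 = 3.0 s
d = v₀ × t + ½ × a × t² = 10.0 × 3.0 + 0.5 × 8.00154 × 3.0² = 66.0069 m
d = 66.0069 m / 0.001 = 66010 mm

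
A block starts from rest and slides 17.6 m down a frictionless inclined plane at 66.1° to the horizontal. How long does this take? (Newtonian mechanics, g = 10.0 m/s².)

a = g sin(θ) = 10.0 × sin(66.1°) = 9.1425 m/s²
t = √(2d/a) = √(2 × 17.6 / 9.1425) = 1.96 s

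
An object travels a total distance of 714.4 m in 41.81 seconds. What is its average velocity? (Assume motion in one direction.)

v_avg = Δd / Δt = 714.4 / 41.81 = 17.09 m/s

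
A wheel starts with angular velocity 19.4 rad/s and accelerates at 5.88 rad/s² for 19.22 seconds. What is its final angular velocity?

ω = ω₀ + αt = 19.4 + 5.88 × 19.22 = 132.41 rad/s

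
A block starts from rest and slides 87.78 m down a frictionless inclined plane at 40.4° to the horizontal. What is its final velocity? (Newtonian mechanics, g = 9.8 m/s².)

a = g sin(θ) = 9.8 × sin(40.4°) = 6.3516 m/s²
v = √(2ad) = √(2 × 6.3516 × 87.78) = 33.39 m/s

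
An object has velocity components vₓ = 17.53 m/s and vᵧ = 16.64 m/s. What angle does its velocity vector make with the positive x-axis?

θ = arctan(vᵧ/vₓ) = arctan(16.64/17.53) = 43.51°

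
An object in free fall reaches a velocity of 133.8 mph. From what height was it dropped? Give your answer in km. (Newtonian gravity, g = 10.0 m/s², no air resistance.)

v = 133.8 mph × 0.44704 = 59.814 m/s
h = v² / (2g) = 59.814² / (2 × 10.0) = 178.886 m
h = 178.886 m / 1000.0 = 0.1789 km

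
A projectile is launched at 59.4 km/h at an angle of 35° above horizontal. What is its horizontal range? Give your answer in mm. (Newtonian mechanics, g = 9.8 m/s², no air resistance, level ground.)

v₀ = 59.4 km/h × 0.2777777777777778 = 16.5 m/s
R = v₀² × sin(2θ) / g = 16.5² × sin(2 × 35°) / 9.8 = 272.25 × 0.939693 / 9.8 = 26.1052 m
R = 26.1052 m / 0.001 = 26110 mm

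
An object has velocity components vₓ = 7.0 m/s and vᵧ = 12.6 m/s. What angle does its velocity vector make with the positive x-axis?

θ = arctan(vᵧ/vₓ) = arctan(12.6/7.0) = 60.95°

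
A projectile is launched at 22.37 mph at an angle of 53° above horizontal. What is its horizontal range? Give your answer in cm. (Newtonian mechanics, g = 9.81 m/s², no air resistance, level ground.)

v₀ = 22.37 mph × 0.44704 = 10.0003 m/s
R = v₀² × sin(2θ) / g = 10.0003² × sin(2 × 53°) / 9.81 = 100.006 × 0.961262 / 9.81 = 9.79939 m
R = 9.79939 m / 0.01 = 979.9 cm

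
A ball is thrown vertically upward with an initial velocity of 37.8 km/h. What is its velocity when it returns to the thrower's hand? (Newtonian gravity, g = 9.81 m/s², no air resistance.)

By conservation of energy (no air resistance), the ball returns to the throw height with the same speed as launch, but directed downward.
|v_ground| = v₀ = 37.8 km/h
v_ground = 37.8 km/h (downward)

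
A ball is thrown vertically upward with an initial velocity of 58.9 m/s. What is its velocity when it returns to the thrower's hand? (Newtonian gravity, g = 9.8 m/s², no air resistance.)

By conservation of energy (no air resistance), the ball returns to the throw height with the same speed as launch, but directed downward.
|v_ground| = v₀ = 58.9 m/s
v_ground = 58.9 m/s (downward)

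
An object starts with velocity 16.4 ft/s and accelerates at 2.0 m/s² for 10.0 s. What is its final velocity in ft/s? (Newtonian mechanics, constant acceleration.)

v₀ = 16.4 ft/s × 0.3048 = 4.99872 m/s
v = v₀ + a × t = 4.99872 + 2.0 × 10.0 = 24.9987 m/s
v = 24.9987 m/s / 0.3048 = 82.02 ft/s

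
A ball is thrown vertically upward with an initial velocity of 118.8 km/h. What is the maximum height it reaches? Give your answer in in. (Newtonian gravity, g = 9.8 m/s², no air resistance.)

v₀ = 118.8 km/h × 0.2777777777777778 = 33.0 m/s
h_max = v₀² / (2g) = 33.0² / (2 × 9.8) = 1089.0 / 19.6 = 55.5612 m
h_max = 55.5612 m / 0.0254 = 2187 in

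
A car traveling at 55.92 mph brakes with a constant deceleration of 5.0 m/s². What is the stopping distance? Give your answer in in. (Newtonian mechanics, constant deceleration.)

v₀ = 55.92 mph × 0.44704 = 24.9985 m/s
d = v₀² / (2a) = 24.9985² / (2 × 5.0) = 624.925 / 10.0 = 62.4925 m
d = 62.4925 m / 0.0254 = 2460 in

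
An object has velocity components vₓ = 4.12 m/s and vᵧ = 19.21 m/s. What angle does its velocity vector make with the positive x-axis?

θ = arctan(vᵧ/vₓ) = arctan(19.21/4.12) = 77.9°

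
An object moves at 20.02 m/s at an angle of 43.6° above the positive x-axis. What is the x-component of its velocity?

vₓ = v cos(θ) = 20.02 × cos(43.6°) = 14.5 m/s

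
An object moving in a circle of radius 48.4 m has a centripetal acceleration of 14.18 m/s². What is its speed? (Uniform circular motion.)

v = √(a_c × r) = √(14.18 × 48.4) = 26.2 m/s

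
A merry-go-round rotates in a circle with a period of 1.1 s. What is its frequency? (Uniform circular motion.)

f = 1/T = 1/1.1 = 0.9091 Hz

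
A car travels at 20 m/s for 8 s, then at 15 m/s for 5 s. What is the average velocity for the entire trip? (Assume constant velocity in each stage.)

d₁ = v₁t₁ = 20 × 8 = 160 m
d₂ = v₂t₂ = 15 × 5 = 75 m
d_total = 235 m, t_total = 13 s
v_avg = d_total/t_total = 235/13 = 18.08 m/s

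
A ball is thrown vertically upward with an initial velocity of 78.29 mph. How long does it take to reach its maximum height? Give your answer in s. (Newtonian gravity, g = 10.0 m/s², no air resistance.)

v₀ = 78.29 mph × 0.44704 = 34.9988 m/s
t_up = v₀ / g = 34.9988 / 10.0 = 3.5 s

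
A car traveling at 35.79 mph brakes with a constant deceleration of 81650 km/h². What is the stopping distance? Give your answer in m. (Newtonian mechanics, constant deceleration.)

v₀ = 35.79 mph × 0.44704 = 15.9996 m/s
a = 81650 km/h² × 7.716049382716049e-05 = 6.30015 m/s²
d = v₀² / (2a) = 15.9996² / (2 × 6.30015) = 255.987 / 12.6003 = 20.32 m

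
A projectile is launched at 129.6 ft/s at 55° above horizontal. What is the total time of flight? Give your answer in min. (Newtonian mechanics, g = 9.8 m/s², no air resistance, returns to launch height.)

v₀ = 129.6 ft/s × 0.3048 = 39.5021 m/s
T = 2 × v₀ × sin(θ) / g = 2 × 39.5021 × sin(55°) / 9.8 = 2 × 39.5021 × 0.819152 / 9.8 = 6.60372 s
T = 6.60372 s / 60.0 = 0.1101 min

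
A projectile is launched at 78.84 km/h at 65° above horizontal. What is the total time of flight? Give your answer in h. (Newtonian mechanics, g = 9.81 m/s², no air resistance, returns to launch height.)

v₀ = 78.84 km/h × 0.2777777777777778 = 21.9 m/s
T = 2 × v₀ × sin(θ) / g = 2 × 21.9 × sin(65°) / 9.81 = 2 × 21.9 × 0.906308 / 9.81 = 4.04651 s
T = 4.04651 s / 3600.0 = 0.001124 h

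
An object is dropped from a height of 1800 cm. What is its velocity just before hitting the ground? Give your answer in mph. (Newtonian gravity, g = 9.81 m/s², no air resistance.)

h = 1800 cm × 0.01 = 18.0 m
v = √(2gh) = √(2 × 9.81 × 18.0) = 18.7926 m/s
v = 18.7926 m/s / 0.44704 = 42.04 mph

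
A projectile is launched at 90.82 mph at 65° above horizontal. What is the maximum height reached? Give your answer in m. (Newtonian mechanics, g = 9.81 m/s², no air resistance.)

v₀ = 90.82 mph × 0.44704 = 40.6002 m/s
H = v₀² × sin²(θ) / (2g) = 40.6002² × sin(65°)² / (2 × 9.81) = 1648.38 × 0.821394 / 19.62 = 69.01 m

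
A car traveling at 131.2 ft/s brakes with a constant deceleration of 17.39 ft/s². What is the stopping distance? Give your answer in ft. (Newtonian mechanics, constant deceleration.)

v₀ = 131.2 ft/s × 0.3048 = 39.9898 m/s
a = 17.39 ft/s² × 0.3048 = 5.30047 m/s²
d = v₀² / (2a) = 39.9898² / (2 × 5.30047) = 1599.18 / 10.6009 = 150.853 m
d = 150.853 m / 0.3048 = 494.9 ft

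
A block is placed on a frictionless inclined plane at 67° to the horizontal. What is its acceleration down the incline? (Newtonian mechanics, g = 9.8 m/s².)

a = g sin(θ) = 9.8 × sin(67°) = 9.8 × 0.9205 = 9.02 m/s²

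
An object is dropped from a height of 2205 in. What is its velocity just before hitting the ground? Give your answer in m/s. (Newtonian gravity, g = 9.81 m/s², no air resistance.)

h = 2205 in × 0.0254 = 56.007 m
v = √(2gh) = √(2 × 9.81 × 56.007) = 33.15 m/s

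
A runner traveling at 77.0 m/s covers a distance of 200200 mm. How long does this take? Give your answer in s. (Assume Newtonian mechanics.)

d = 200200 mm × 0.001 = 200.2 m
t = d / v = 200.2 / 77.0 = 2.6 s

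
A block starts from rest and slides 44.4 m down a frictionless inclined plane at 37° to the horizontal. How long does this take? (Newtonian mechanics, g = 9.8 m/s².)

a = g sin(θ) = 9.8 × sin(37°) = 5.8978 m/s²
t = √(2d/a) = √(2 × 44.4 / 5.8978) = 3.88 s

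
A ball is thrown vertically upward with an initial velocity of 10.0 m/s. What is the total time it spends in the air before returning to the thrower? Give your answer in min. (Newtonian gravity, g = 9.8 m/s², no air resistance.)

t_total = 2 × v₀ / g = 2 × 10.0 / 9.8 = 2.04082 s
t_total = 2.04082 s / 60.0 = 0.03401 min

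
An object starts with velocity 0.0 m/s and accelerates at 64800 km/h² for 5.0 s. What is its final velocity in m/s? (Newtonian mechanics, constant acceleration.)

a = 64800 km/h² × 7.716049382716049e-05 = 5.0 m/s²
v = v₀ + a × t = 0.0 + 5.0 × 5.0 = 25.0 m/s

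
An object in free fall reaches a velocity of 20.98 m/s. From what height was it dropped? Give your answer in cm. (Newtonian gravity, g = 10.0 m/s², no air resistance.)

h = v² / (2g) = 20.98² / (2 × 10.0) = 22.008 m
h = 22.008 m / 0.01 = 2201 cm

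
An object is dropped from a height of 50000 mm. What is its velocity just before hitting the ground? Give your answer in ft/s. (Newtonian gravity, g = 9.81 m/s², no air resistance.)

h = 50000 mm × 0.001 = 50.0 m
v = √(2gh) = √(2 × 9.81 × 50.0) = 31.3209 m/s
v = 31.3209 m/s / 0.3048 = 102.8 ft/s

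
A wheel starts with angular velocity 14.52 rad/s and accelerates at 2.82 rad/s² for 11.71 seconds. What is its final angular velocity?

ω = ω₀ + αt = 14.52 + 2.82 × 11.71 = 47.54 rad/s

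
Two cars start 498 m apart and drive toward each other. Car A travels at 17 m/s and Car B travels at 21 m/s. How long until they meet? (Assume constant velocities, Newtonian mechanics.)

Combined speed: v_combined = 17 + 21 = 38 m/s
Time to meet: t = d/v_combined = 498/38 = 13.11 s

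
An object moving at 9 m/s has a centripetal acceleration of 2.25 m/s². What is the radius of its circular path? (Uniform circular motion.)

r = v²/a_c = 9²/2.25 = 36.0 m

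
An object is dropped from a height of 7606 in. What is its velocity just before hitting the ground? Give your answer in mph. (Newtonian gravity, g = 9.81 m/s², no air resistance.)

h = 7606 in × 0.0254 = 193.192 m
v = √(2gh) = √(2 × 9.81 × 193.192) = 61.5664 m/s
v = 61.5664 m/s / 0.44704 = 137.7 mph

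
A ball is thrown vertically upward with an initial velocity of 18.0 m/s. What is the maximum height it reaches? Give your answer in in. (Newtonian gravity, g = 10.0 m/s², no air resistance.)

h_max = v₀² / (2g) = 18.0² / (2 × 10.0) = 324.0 / 20.0 = 16.2 m
h_max = 16.2 m / 0.0254 = 637.8 in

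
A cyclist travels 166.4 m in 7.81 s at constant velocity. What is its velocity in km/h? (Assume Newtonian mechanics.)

v = d / t = 166.4 / 7.81 = 21.306 m/s
v = 21.306 m/s / 0.2777777777777778 = 76.7 km/h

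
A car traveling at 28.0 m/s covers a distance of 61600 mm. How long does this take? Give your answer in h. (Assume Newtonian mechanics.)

d = 61600 mm × 0.001 = 61.6 m
t = d / v = 61.6 / 28.0 = 2.2 s
t = 2.2 s / 3600.0 = 0.0006111 h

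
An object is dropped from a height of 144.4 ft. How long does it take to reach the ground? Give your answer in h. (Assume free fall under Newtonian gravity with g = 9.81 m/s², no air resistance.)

h = 144.4 ft × 0.3048 = 44.0131 m
t = √(2h/g) = √(2 × 44.0131 / 9.81) = 2.99551 s
t = 2.99551 s / 3600.0 = 0.0008321 h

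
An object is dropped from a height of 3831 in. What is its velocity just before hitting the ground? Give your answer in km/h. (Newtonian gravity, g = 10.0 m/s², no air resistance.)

h = 3831 in × 0.0254 = 97.3074 m
v = √(2gh) = √(2 × 10.0 × 97.3074) = 44.1152 m/s
v = 44.1152 m/s / 0.2777777777777778 = 158.8 km/h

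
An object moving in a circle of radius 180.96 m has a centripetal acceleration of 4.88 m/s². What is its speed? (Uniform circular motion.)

v = √(a_c × r) = √(4.88 × 180.96) = 29.72 m/s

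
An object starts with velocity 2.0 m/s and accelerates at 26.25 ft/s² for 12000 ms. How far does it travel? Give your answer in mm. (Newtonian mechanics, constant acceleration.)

a = 26.25 ft/s² × 0.3048 = 8.001 m/s²
t = 12000 ms × 0.001 = 12.0 s
d = v₀ × t + ½ × a × t² = 2.0 × 12.0 + 0.5 × 8.001 × 12.0² = 600.072 m
d = 600.072 m / 0.001 = 600100 mm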